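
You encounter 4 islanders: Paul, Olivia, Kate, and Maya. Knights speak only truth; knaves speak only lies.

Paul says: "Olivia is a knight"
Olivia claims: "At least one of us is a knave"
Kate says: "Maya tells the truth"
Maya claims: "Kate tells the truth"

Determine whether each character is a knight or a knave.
Paul is a knight.
Olivia is a knight.
Kate is a knave.
Maya is a knave.

Verification:
- Paul (knight) says "Olivia is a knight" - this is TRUE because Olivia is a knight.
- Olivia (knight) says "At least one of us is a knave" - this is TRUE because Kate and Maya are knaves.
- Kate (knave) says "Maya tells the truth" - this is FALSE (a lie) because Maya is a knave.
- Maya (knave) says "Kate tells the truth" - this is FALSE (a lie) because Kate is a knave.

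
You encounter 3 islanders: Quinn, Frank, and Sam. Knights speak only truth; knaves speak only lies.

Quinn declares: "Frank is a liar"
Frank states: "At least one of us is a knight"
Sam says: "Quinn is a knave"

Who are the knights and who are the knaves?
Quinn is a knave.
Frank is a knight.
Sam is a knight.

Verification:
- Quinn (knave) says "Frank is a liar" - this is FALSE (a lie) because Frank is a knight.
- Frank (knight) says "At least one of us is a knight" - this is TRUE because Frank and Sam are knights.
- Sam (knight) says "Quinn is a knave" - this is TRUE because Quinn is a knave.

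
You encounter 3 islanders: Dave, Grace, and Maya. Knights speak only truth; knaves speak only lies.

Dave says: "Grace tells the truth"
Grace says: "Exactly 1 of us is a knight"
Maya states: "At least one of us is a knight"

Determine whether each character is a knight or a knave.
Dave is a knave.
Grace is a knave.
Maya is a knave.

Verification:
- Dave (knave) says "Grace tells the truth" - this is FALSE (a lie) because Grace is a knave.
- Grace (knave) says "Exactly 1 of us is a knight" - this is FALSE (a lie) because there are 0 knights.
- Maya (knave) says "At least one of us is a knight" - this is FALSE (a lie) because no one is a knight.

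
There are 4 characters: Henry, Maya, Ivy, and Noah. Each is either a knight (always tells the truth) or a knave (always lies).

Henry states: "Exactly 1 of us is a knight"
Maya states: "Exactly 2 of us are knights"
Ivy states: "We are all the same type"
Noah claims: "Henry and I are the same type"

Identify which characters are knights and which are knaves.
Henry is a knight.
Maya is a knave.
Ivy is a knave.
Noah is a knave.

Verification:
- Henry (knight) says "Exactly 1 of us is a knight" - this is TRUE because there are 1 knights.
- Maya (knave) says "Exactly 2 of us are knights" - this is FALSE (a lie) because there are 1 knights.
- Ivy (knave) says "We are all the same type" - this is FALSE (a lie) because Henry is a knight and Maya, Ivy, and Noah are knaves.
- Noah (knave) says "Henry and I are the same type" - this is FALSE (a lie) because Noah is a knave and Henry is a knight.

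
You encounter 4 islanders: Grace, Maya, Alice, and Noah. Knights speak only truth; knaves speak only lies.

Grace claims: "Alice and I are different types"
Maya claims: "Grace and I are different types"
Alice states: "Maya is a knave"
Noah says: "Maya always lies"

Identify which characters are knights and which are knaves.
Grace is a knave.
Maya is a knight.
Alice is a knave.
Noah is a knave.

Verification:
- Grace (knave) says "Alice and I are different types" - this is FALSE (a lie) because Grace is a knave and Alice is a knave.
- Maya (knight) says "Grace and I are different types" - this is TRUE because Maya is a knight and Grace is a knave.
- Alice (knave) says "Maya is a knave" - this is FALSE (a lie) because Maya is a knight.
- Noah (knave) says "Maya always lies" - this is FALSE (a lie) because Maya is a knight.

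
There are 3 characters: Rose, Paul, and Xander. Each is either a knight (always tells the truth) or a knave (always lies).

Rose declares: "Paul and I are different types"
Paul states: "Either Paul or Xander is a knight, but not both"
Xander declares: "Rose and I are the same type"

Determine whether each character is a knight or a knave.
Rose is a knight.
Paul is a knave.
Xander is a knave.

Verification:
- Rose (knight) says "Paul and I are different types" - this is TRUE because Rose is a knight and Paul is a knave.
- Paul (knave) says "Either Paul or Xander is a knight, but not both" - this is FALSE (a lie) because Paul is a knave and Xander is a knave.
- Xander (knave) says "Rose and I are the same type" - this is FALSE (a lie) because Xander is a knave and Rose is a knight.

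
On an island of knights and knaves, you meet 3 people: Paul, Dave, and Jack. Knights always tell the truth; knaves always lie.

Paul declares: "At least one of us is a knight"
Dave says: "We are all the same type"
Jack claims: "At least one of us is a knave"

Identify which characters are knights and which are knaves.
Paul is a knight.
Dave is a knave.
Jack is a knight.

Verification:
- Paul (knight) says "At least one of us is a knight" - this is TRUE because Paul and Jack are knights.
- Dave (knave) says "We are all the same type" - this is FALSE (a lie) because Paul and Jack are knights and Dave is a knave.
- Jack (knight) says "At least one of us is a knave" - this is TRUE because Dave is a knave.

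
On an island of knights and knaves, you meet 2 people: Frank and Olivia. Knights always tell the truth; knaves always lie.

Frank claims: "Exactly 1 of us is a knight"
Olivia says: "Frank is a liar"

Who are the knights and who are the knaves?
Frank is a knight.
Olivia is a knave.

Verification:
- Frank (knight) says "Exactly 1 of us is a knight" - this is TRUE because there are 1 knights.
- Olivia (knave) says "Frank is a liar" - this is FALSE (a lie) because Frank is a knight.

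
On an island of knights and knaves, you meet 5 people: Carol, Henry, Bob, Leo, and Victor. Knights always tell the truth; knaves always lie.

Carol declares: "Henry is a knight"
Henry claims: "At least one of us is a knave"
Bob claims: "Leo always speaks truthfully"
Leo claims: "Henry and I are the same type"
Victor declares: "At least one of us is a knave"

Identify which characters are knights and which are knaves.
Carol is a knight.
Henry is a knight.
Bob is a knave.
Leo is a knave.
Victor is a knight.

Verification:
- Carol (knight) says "Henry is a knight" - this is TRUE because Henry is a knight.
- Henry (knight) says "At least one of us is a knave" - this is TRUE because Bob and Leo are knaves.
- Bob (knave) says "Leo always speaks truthfully" - this is FALSE (a lie) because Leo is a knave.
- Leo (knave) says "Henry and I are the same type" - this is FALSE (a lie) because Leo is a knave and Henry is a knight.
- Victor (knight) says "At least one of us is a knave" - this is TRUE because Bob and Leo are knaves.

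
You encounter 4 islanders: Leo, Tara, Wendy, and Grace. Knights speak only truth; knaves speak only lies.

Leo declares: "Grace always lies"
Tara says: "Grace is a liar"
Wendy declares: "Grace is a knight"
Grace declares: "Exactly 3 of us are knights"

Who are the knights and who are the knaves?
Leo is a knight.
Tara is a knight.
Wendy is a knave.
Grace is a knave.

Verification:
- Leo (knight) says "Grace always lies" - this is TRUE because Grace is a knave.
- Tara (knight) says "Grace is a liar" - this is TRUE because Grace is a knave.
- Wendy (knave) says "Grace is a knight" - this is FALSE (a lie) because Grace is a knave.
- Grace (knave) says "Exactly 3 of us are knights" - this is FALSE (a lie) because there are 2 knights.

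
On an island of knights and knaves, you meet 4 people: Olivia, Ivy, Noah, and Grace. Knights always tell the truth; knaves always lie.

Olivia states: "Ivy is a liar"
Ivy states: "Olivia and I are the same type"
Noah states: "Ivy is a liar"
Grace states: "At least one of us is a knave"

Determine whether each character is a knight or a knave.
Olivia is a knight.
Ivy is a knave.
Noah is a knight.
Grace is a knight.

Verification:
- Olivia (knight) says "Ivy is a liar" - this is TRUE because Ivy is a knave.
- Ivy (knave) says "Olivia and I are the same type" - this is FALSE (a lie) because Ivy is a knave and Olivia is a knight.
- Noah (knight) says "Ivy is a liar" - this is TRUE because Ivy is a knave.
- Grace (knight) says "At least one of us is a knave" - this is TRUE because Ivy is a knave.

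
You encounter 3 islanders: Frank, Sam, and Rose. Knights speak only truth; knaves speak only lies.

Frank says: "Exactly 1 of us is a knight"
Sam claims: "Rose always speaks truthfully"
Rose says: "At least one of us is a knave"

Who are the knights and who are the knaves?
Frank is a knave.
Sam is a knight.
Rose is a knight.

Verification:
- Frank (knave) says "Exactly 1 of us is a knight" - this is FALSE (a lie) because there are 2 knights.
- Sam (knight) says "Rose always speaks truthfully" - this is TRUE because Rose is a knight.
- Rose (knight) says "At least one of us is a knave" - this is TRUE because Frank is a knave.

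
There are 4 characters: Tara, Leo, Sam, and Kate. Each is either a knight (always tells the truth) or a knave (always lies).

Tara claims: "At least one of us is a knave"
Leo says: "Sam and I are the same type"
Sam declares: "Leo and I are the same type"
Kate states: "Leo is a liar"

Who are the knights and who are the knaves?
Tara is a knight.
Leo is a knight.
Sam is a knight.
Kate is a knave.

Verification:
- Tara (knight) says "At least one of us is a knave" - this is TRUE because Kate is a knave.
- Leo (knight) says "Sam and I are the same type" - this is TRUE because Leo is a knight and Sam is a knight.
- Sam (knight) says "Leo and I are the same type" - this is TRUE because Sam is a knight and Leo is a knight.
- Kate (knave) says "Leo is a liar" - this is FALSE (a lie) because Leo is a knight.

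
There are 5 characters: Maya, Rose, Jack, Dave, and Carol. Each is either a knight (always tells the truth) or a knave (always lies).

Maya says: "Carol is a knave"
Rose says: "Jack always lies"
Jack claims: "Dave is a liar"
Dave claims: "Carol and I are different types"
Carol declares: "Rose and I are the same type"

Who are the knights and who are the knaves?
Maya is a knight.
Rose is a knight.
Jack is a knave.
Dave is a knight.
Carol is a knave.

Verification:
- Maya (knight) says "Carol is a knave" - this is TRUE because Carol is a knave.
- Rose (knight) says "Jack always lies" - this is TRUE because Jack is a knave.
- Jack (knave) says "Dave is a liar" - this is FALSE (a lie) because Dave is a knight.
- Dave (knight) says "Carol and I are different types" - this is TRUE because Dave is a knight and Carol is a knave.
- Carol (knave) says "Rose and I are the same type" - this is FALSE (a lie) because Carol is a knave and Rose is a knight.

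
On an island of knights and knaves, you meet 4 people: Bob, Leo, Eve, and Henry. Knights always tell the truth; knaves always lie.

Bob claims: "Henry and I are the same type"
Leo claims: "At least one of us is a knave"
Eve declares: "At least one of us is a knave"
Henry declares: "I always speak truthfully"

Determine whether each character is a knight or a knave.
Bob is a knave.
Leo is a knight.
Eve is a knight.
Henry is a knight.

Verification:
- Bob (knave) says "Henry and I are the same type" - this is FALSE (a lie) because Bob is a knave and Henry is a knight.
- Leo (knight) says "At least one of us is a knave" - this is TRUE because Bob is a knave.
- Eve (knight) says "At least one of us is a knave" - this is TRUE because Bob is a knave.
- Henry (knight) says "I always speak truthfully" - this is TRUE because Henry is a knight.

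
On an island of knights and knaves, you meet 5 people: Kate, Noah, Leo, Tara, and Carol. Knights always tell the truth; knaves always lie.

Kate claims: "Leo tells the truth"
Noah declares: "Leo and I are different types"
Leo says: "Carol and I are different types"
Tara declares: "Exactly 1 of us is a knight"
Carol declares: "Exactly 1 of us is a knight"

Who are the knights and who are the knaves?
Kate is a knave.
Noah is a knave.
Leo is a knave.
Tara is a knave.
Carol is a knave.

Verification:
- Kate (knave) says "Leo tells the truth" - this is FALSE (a lie) because Leo is a knave.
- Noah (knave) says "Leo and I are different types" - this is FALSE (a lie) because Noah is a knave and Leo is a knave.
- Leo (knave) says "Carol and I are different types" - this is FALSE (a lie) because Leo is a knave and Carol is a knave.
- Tara (knave) says "Exactly 1 of us is a knight" - this is FALSE (a lie) because there are 0 knights.
- Carol (knave) says "Exactly 1 of us is a knight" - this is FALSE (a lie) because there are 0 knights.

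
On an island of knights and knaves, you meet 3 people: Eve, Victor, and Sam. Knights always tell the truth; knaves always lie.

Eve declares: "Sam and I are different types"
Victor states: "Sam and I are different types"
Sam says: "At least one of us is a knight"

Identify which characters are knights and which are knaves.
Eve is a knave.
Victor is a knave.
Sam is a knave.

Verification:
- Eve (knave) says "Sam and I are different types" - this is FALSE (a lie) because Eve is a knave and Sam is a knave.
- Victor (knave) says "Sam and I are different types" - this is FALSE (a lie) because Victor is a knave and Sam is a knave.
- Sam (knave) says "At least one of us is a knight" - this is FALSE (a lie) because no one is a knight.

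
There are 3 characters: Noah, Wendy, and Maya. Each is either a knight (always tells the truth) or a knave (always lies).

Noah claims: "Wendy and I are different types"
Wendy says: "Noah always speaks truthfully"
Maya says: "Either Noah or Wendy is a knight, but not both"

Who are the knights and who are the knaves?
Noah is a knave.
Wendy is a knave.
Maya is a knave.

Verification:
- Noah (knave) says "Wendy and I are different types" - this is FALSE (a lie) because Noah is a knave and Wendy is a knave.
- Wendy (knave) says "Noah always speaks truthfully" - this is FALSE (a lie) because Noah is a knave.
- Maya (knave) says "Either Noah or Wendy is a knight, but not both" - this is FALSE (a lie) because Noah is a knave and Wendy is a knave.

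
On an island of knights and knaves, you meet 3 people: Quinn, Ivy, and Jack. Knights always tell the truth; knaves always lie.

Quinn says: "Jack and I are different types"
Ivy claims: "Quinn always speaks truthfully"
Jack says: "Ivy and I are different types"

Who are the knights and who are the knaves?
Quinn is a knave.
Ivy is a knave.
Jack is a knave.

Verification:
- Quinn (knave) says "Jack and I are different types" - this is FALSE (a lie) because Quinn is a knave and Jack is a knave.
- Ivy (knave) says "Quinn always speaks truthfully" - this is FALSE (a lie) because Quinn is a knave.
- Jack (knave) says "Ivy and I are different types" - this is FALSE (a lie) because Jack is a knave and Ivy is a knave.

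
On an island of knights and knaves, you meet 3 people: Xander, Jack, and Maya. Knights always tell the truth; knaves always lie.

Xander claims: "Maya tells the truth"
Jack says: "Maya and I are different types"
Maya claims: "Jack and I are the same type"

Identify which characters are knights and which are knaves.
Xander is a knave.
Jack is a knight.
Maya is a knave.

Verification:
- Xander (knave) says "Maya tells the truth" - this is FALSE (a lie) because Maya is a knave.
- Jack (knight) says "Maya and I are different types" - this is TRUE because Jack is a knight and Maya is a knave.
- Maya (knave) says "Jack and I are the same type" - this is FALSE (a lie) because Maya is a knave and Jack is a knight.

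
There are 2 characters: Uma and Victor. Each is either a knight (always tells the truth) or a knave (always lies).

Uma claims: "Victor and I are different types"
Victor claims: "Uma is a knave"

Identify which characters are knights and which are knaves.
Uma is a knight.
Victor is a knave.

Verification:
- Uma (knight) says "Victor and I are different types" - this is TRUE because Uma is a knight and Victor is a knave.
- Victor (knave) says "Uma is a knave" - this is FALSE (a lie) because Uma is a knight.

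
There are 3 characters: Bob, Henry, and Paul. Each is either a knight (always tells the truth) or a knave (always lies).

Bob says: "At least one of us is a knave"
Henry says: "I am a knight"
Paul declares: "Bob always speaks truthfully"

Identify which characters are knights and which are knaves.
Bob is a knight.
Henry is a knave.
Paul is a knight.

Verification:
- Bob (knight) says "At least one of us is a knave" - this is TRUE because Henry is a knave.
- Henry (knave) says "I am a knight" - this is FALSE (a lie) because Henry is a knave.
- Paul (knight) says "Bob always speaks truthfully" - this is TRUE because Bob is a knight.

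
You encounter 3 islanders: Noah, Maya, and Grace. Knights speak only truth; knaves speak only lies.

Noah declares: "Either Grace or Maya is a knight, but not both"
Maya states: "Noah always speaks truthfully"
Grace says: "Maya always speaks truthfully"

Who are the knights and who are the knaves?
Noah is a knave.
Maya is a knave.
Grace is a knave.

Verification:
- Noah (knave) says "Either Grace or Maya is a knight, but not both" - this is FALSE (a lie) because Grace is a knave and Maya is a knave.
- Maya (knave) says "Noah always speaks truthfully" - this is FALSE (a lie) because Noah is a knave.
- Grace (knave) says "Maya always speaks truthfully" - this is FALSE (a lie) because Maya is a knave.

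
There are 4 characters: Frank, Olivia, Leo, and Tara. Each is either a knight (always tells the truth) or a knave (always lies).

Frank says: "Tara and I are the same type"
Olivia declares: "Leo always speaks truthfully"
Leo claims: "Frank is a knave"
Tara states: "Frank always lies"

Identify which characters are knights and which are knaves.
Frank is a knave.
Olivia is a knight.
Leo is a knight.
Tara is a knight.

Verification:
- Frank (knave) says "Tara and I are the same type" - this is FALSE (a lie) because Frank is a knave and Tara is a knight.
- Olivia (knight) says "Leo always speaks truthfully" - this is TRUE because Leo is a knight.
- Leo (knight) says "Frank is a knave" - this is TRUE because Frank is a knave.
- Tara (knight) says "Frank always lies" - this is TRUE because Frank is a knave.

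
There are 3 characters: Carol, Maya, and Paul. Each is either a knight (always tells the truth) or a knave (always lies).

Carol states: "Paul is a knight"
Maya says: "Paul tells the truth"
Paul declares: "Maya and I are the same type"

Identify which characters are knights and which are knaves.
Carol is a knight.
Maya is a knight.
Paul is a knight.

Verification:
- Carol (knight) says "Paul is a knight" - this is TRUE because Paul is a knight.
- Maya (knight) says "Paul tells the truth" - this is TRUE because Paul is a knight.
- Paul (knight) says "Maya and I are the same type" - this is TRUE because Paul is a knight and Maya is a knight.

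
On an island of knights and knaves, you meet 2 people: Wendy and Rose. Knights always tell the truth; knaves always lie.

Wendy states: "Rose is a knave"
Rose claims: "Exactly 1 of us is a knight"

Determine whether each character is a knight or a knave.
Wendy is a knave.
Rose is a knight.

Verification:
- Wendy (knave) says "Rose is a knave" - this is FALSE (a lie) because Rose is a knight.
- Rose (knight) says "Exactly 1 of us is a knight" - this is TRUE because there are 1 knights.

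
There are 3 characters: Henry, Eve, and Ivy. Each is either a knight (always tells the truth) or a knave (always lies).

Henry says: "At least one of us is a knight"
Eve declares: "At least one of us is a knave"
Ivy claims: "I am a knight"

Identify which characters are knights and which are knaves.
Henry is a knight.
Eve is a knight.
Ivy is a knave.

Verification:
- Henry (knight) says "At least one of us is a knight" - this is TRUE because Henry and Eve are knights.
- Eve (knight) says "At least one of us is a knave" - this is TRUE because Ivy is a knave.
- Ivy (knave) says "I am a knight" - this is FALSE (a lie) because Ivy is a knave.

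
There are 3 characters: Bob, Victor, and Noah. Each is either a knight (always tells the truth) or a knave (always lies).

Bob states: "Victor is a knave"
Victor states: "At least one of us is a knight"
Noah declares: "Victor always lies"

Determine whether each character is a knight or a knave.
Bob is a knave.
Victor is a knight.
Noah is a knave.

Verification:
- Bob (knave) says "Victor is a knave" - this is FALSE (a lie) because Victor is a knight.
- Victor (knight) says "At least one of us is a knight" - this is TRUE because Victor is a knight.
- Noah (knave) says "Victor always lies" - this is FALSE (a lie) because Victor is a knight.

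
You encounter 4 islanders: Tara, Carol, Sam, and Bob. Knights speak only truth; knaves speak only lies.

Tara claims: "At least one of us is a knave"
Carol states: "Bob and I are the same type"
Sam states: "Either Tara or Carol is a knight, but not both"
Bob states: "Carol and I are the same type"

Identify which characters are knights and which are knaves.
Tara is a knight.
Carol is a knight.
Sam is a knave.
Bob is a knight.

Verification:
- Tara (knight) says "At least one of us is a knave" - this is TRUE because Sam is a knave.
- Carol (knight) says "Bob and I are the same type" - this is TRUE because Carol is a knight and Bob is a knight.
- Sam (knave) says "Either Tara or Carol is a knight, but not both" - this is FALSE (a lie) because Tara is a knight and Carol is a knight.
- Bob (knight) says "Carol and I are the same type" - this is TRUE because Bob is a knight and Carol is a knight.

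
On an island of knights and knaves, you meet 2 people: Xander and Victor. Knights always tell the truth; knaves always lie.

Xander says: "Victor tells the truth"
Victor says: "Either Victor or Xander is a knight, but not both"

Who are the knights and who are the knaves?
Xander is a knave.
Victor is a knave.

Verification:
- Xander (knave) says "Victor tells the truth" - this is FALSE (a lie) because Victor is a knave.
- Victor (knave) says "Either Victor or Xander is a knight, but not both" - this is FALSE (a lie) because Victor is a knave and Xander is a knave.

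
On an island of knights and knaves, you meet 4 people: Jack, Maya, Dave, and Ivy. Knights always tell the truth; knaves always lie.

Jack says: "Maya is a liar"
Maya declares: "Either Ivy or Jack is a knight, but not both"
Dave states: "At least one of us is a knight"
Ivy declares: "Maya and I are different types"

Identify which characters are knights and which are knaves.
Jack is a knight.
Maya is a knave.
Dave is a knight.
Ivy is a knight.

Verification:
- Jack (knight) says "Maya is a liar" - this is TRUE because Maya is a knave.
- Maya (knave) says "Either Ivy or Jack is a knight, but not both" - this is FALSE (a lie) because Ivy is a knight and Jack is a knight.
- Dave (knight) says "At least one of us is a knight" - this is TRUE because Jack, Dave, and Ivy are knights.
- Ivy (knight) says "Maya and I are different types" - this is TRUE because Ivy is a knight and Maya is a knave.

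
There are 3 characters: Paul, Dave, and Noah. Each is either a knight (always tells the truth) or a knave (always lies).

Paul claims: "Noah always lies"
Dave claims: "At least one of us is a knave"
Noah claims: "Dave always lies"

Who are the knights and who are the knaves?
Paul is a knight.
Dave is a knight.
Noah is a knave.

Verification:
- Paul (knight) says "Noah always lies" - this is TRUE because Noah is a knave.
- Dave (knight) says "At least one of us is a knave" - this is TRUE because Noah is a knave.
- Noah (knave) says "Dave always lies" - this is FALSE (a lie) because Dave is a knight.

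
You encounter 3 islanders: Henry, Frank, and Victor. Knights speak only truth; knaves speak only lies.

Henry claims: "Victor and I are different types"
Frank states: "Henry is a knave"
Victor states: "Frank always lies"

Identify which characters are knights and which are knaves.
Henry is a knave.
Frank is a knight.
Victor is a knave.

Verification:
- Henry (knave) says "Victor and I are different types" - this is FALSE (a lie) because Henry is a knave and Victor is a knave.
- Frank (knight) says "Henry is a knave" - this is TRUE because Henry is a knave.
- Victor (knave) says "Frank always lies" - this is FALSE (a lie) because Frank is a knight.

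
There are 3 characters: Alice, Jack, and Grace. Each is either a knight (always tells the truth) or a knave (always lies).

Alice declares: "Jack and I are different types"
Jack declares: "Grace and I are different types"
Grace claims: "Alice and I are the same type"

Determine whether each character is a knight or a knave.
Alice is a knight.
Jack is a knave.
Grace is a knave.

Verification:
- Alice (knight) says "Jack and I are different types" - this is TRUE because Alice is a knight and Jack is a knave.
- Jack (knave) says "Grace and I are different types" - this is FALSE (a lie) because Jack is a knave and Grace is a knave.
- Grace (knave) says "Alice and I are the same type" - this is FALSE (a lie) because Grace is a knave and Alice is a knight.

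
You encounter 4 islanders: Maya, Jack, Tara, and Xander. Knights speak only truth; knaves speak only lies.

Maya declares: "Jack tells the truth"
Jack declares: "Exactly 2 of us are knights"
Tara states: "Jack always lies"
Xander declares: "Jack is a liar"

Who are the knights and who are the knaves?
Maya is a knight.
Jack is a knight.
Tara is a knave.
Xander is a knave.

Verification:
- Maya (knight) says "Jack tells the truth" - this is TRUE because Jack is a knight.
- Jack (knight) says "Exactly 2 of us are knights" - this is TRUE because there are 2 knights.
- Tara (knave) says "Jack always lies" - this is FALSE (a lie) because Jack is a knight.
- Xander (knave) says "Jack is a liar" - this is FALSE (a lie) because Jack is a knight.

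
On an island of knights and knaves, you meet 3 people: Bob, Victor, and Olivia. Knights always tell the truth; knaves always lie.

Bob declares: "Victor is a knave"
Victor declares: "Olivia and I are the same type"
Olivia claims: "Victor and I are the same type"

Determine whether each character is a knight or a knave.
Bob is a knave.
Victor is a knight.
Olivia is a knight.

Verification:
- Bob (knave) says "Victor is a knave" - this is FALSE (a lie) because Victor is a knight.
- Victor (knight) says "Olivia and I are the same type" - this is TRUE because Victor is a knight and Olivia is a knight.
- Olivia (knight) says "Victor and I are the same type" - this is TRUE because Olivia is a knight and Victor is a knight.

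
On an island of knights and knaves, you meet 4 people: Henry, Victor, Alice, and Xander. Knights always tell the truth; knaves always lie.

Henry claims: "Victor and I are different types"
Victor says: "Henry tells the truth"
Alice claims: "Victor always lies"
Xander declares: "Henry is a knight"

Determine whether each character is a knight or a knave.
Henry is a knave.
Victor is a knave.
Alice is a knight.
Xander is a knave.

Verification:
- Henry (knave) says "Victor and I are different types" - this is FALSE (a lie) because Henry is a knave and Victor is a knave.
- Victor (knave) says "Henry tells the truth" - this is FALSE (a lie) because Henry is a knave.
- Alice (knight) says "Victor always lies" - this is TRUE because Victor is a knave.
- Xander (knave) says "Henry is a knight" - this is FALSE (a lie) because Henry is a knave.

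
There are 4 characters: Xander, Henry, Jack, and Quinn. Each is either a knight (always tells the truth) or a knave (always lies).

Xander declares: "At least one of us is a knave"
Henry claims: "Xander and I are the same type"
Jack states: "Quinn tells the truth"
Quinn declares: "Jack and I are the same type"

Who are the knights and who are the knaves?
Xander is a knight.
Henry is a knave.
Jack is a knight.
Quinn is a knight.

Verification:
- Xander (knight) says "At least one of us is a knave" - this is TRUE because Henry is a knave.
- Henry (knave) says "Xander and I are the same type" - this is FALSE (a lie) because Henry is a knave and Xander is a knight.
- Jack (knight) says "Quinn tells the truth" - this is TRUE because Quinn is a knight.
- Quinn (knight) says "Jack and I are the same type" - this is TRUE because Quinn is a knight and Jack is a knight.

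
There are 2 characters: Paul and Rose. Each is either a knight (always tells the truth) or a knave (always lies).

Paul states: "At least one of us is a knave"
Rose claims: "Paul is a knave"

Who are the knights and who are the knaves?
Paul is a knight.
Rose is a knave.

Verification:
- Paul (knight) says "At least one of us is a knave" - this is TRUE because Rose is a knave.
- Rose (knave) says "Paul is a knave" - this is FALSE (a lie) because Paul is a knight.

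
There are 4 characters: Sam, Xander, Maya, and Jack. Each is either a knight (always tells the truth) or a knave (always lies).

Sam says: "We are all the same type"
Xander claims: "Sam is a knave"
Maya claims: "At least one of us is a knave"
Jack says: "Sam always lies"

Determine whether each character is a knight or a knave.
Sam is a knave.
Xander is a knight.
Maya is a knight.
Jack is a knight.

Verification:
- Sam (knave) says "We are all the same type" - this is FALSE (a lie) because Xander, Maya, and Jack are knights and Sam is a knave.
- Xander (knight) says "Sam is a knave" - this is TRUE because Sam is a knave.
- Maya (knight) says "At least one of us is a knave" - this is TRUE because Sam is a knave.
- Jack (knight) says "Sam always lies" - this is TRUE because Sam is a knave.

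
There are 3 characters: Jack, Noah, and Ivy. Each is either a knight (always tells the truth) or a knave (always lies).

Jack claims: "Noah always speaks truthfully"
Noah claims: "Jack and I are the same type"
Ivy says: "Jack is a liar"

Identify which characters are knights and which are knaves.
Jack is a knight.
Noah is a knight.
Ivy is a knave.

Verification:
- Jack (knight) says "Noah always speaks truthfully" - this is TRUE because Noah is a knight.
- Noah (knight) says "Jack and I are the same type" - this is TRUE because Noah is a knight and Jack is a knight.
- Ivy (knave) says "Jack is a liar" - this is FALSE (a lie) because Jack is a knight.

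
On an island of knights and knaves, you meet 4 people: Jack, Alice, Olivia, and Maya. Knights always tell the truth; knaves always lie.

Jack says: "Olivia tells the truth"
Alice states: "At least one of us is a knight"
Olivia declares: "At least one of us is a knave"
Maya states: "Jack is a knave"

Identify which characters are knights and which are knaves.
Jack is a knight.
Alice is a knight.
Olivia is a knight.
Maya is a knave.

Verification:
- Jack (knight) says "Olivia tells the truth" - this is TRUE because Olivia is a knight.
- Alice (knight) says "At least one of us is a knight" - this is TRUE because Jack, Alice, and Olivia are knights.
- Olivia (knight) says "At least one of us is a knave" - this is TRUE because Maya is a knave.
- Maya (knave) says "Jack is a knave" - this is FALSE (a lie) because Jack is a knight.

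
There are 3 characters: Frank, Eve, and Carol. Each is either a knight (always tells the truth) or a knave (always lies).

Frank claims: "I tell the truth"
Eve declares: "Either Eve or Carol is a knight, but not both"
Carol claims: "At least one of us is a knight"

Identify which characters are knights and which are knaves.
Frank is a knave.
Eve is a knave.
Carol is a knave.

Verification:
- Frank (knave) says "I tell the truth" - this is FALSE (a lie) because Frank is a knave.
- Eve (knave) says "Either Eve or Carol is a knight, but not both" - this is FALSE (a lie) because Eve is a knave and Carol is a knave.
- Carol (knave) says "At least one of us is a knight" - this is FALSE (a lie) because no one is a knight.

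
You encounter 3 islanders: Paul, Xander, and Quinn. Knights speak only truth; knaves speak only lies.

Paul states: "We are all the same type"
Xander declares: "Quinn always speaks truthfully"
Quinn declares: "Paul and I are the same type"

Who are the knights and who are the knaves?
Paul is a knight.
Xander is a knight.
Quinn is a knight.

Verification:
- Paul (knight) says "We are all the same type" - this is TRUE because Paul, Xander, and Quinn are knights.
- Xander (knight) says "Quinn always speaks truthfully" - this is TRUE because Quinn is a knight.
- Quinn (knight) says "Paul and I are the same type" - this is TRUE because Quinn is a knight and Paul is a knight.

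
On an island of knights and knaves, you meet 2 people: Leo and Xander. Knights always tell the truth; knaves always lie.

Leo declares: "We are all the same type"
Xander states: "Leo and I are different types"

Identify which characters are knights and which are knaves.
Leo is a knave.
Xander is a knight.

Verification:
- Leo (knave) says "We are all the same type" - this is FALSE (a lie) because Xander is a knight and Leo is a knave.
- Xander (knight) says "Leo and I are different types" - this is TRUE because Xander is a knight and Leo is a knave.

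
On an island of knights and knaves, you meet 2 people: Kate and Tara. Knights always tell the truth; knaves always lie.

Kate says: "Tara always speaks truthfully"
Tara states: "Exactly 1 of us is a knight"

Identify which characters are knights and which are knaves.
Kate is a knave.
Tara is a knave.

Verification:
- Kate (knave) says "Tara always speaks truthfully" - this is FALSE (a lie) because Tara is a knave.
- Tara (knave) says "Exactly 1 of us is a knight" - this is FALSE (a lie) because there are 0 knights.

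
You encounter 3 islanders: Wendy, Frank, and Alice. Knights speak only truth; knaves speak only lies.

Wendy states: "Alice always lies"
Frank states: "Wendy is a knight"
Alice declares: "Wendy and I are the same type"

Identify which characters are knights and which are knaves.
Wendy is a knight.
Frank is a knight.
Alice is a knave.

Verification:
- Wendy (knight) says "Alice always lies" - this is TRUE because Alice is a knave.
- Frank (knight) says "Wendy is a knight" - this is TRUE because Wendy is a knight.
- Alice (knave) says "Wendy and I are the same type" - this is FALSE (a lie) because Alice is a knave and Wendy is a knight.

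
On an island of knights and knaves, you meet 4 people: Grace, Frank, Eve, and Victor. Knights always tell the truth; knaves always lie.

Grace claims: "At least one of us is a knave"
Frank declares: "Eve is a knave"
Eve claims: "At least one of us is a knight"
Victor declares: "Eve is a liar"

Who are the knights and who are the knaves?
Grace is a knight.
Frank is a knave.
Eve is a knight.
Victor is a knave.

Verification:
- Grace (knight) says "At least one of us is a knave" - this is TRUE because Frank and Victor are knaves.
- Frank (knave) says "Eve is a knave" - this is FALSE (a lie) because Eve is a knight.
- Eve (knight) says "At least one of us is a knight" - this is TRUE because Grace and Eve are knights.
- Victor (knave) says "Eve is a liar" - this is FALSE (a lie) because Eve is a knight.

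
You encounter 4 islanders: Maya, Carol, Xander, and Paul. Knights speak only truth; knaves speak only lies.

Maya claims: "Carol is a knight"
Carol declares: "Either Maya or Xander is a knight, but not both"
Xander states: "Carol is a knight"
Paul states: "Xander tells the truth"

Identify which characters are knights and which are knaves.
Maya is a knave.
Carol is a knave.
Xander is a knave.
Paul is a knave.

Verification:
- Maya (knave) says "Carol is a knight" - this is FALSE (a lie) because Carol is a knave.
- Carol (knave) says "Either Maya or Xander is a knight, but not both" - this is FALSE (a lie) because Maya is a knave and Xander is a knave.
- Xander (knave) says "Carol is a knight" - this is FALSE (a lie) because Carol is a knave.
- Paul (knave) says "Xander tells the truth" - this is FALSE (a lie) because Xander is a knave.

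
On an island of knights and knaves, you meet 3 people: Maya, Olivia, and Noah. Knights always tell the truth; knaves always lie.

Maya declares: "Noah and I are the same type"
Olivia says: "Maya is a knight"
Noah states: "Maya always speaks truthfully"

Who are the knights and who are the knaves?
Maya is a knight.
Olivia is a knight.
Noah is a knight.

Verification:
- Maya (knight) says "Noah and I are the same type" - this is TRUE because Maya is a knight and Noah is a knight.
- Olivia (knight) says "Maya is a knight" - this is TRUE because Maya is a knight.
- Noah (knight) says "Maya always speaks truthfully" - this is TRUE because Maya is a knight.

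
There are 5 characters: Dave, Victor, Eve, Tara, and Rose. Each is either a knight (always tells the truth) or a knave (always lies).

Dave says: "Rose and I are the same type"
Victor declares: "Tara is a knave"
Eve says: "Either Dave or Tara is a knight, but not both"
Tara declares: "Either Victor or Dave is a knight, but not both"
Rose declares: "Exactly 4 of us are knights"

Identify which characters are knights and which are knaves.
Dave is a knight.
Victor is a knight.
Eve is a knight.
Tara is a knave.
Rose is a knight.

Verification:
- Dave (knight) says "Rose and I are the same type" - this is TRUE because Dave is a knight and Rose is a knight.
- Victor (knight) says "Tara is a knave" - this is TRUE because Tara is a knave.
- Eve (knight) says "Either Dave or Tara is a knight, but not both" - this is TRUE because Dave is a knight and Tara is a knave.
- Tara (knave) says "Either Victor or Dave is a knight, but not both" - this is FALSE (a lie) because Victor is a knight and Dave is a knight.
- Rose (knight) says "Exactly 4 of us are knights" - this is TRUE because there are 4 knights.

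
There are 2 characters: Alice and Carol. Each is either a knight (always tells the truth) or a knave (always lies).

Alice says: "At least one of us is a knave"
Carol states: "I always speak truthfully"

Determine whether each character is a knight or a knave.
Alice is a knight.
Carol is a knave.

Verification:
- Alice (knight) says "At least one of us is a knave" - this is TRUE because Carol is a knave.
- Carol (knave) says "I always speak truthfully" - this is FALSE (a lie) because Carol is a knave.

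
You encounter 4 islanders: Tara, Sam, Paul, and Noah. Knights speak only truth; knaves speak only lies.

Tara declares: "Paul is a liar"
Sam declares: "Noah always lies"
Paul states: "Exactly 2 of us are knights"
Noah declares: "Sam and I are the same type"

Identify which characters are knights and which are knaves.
Tara is a knave.
Sam is a knight.
Paul is a knight.
Noah is a knave.

Verification:
- Tara (knave) says "Paul is a liar" - this is FALSE (a lie) because Paul is a knight.
- Sam (knight) says "Noah always lies" - this is TRUE because Noah is a knave.
- Paul (knight) says "Exactly 2 of us are knights" - this is TRUE because there are 2 knights.
- Noah (knave) says "Sam and I are the same type" - this is FALSE (a lie) because Noah is a knave and Sam is a knight.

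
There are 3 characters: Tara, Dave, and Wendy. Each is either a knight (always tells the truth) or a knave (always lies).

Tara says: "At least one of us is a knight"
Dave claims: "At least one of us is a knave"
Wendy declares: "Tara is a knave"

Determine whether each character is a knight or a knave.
Tara is a knight.
Dave is a knight.
Wendy is a knave.

Verification:
- Tara (knight) says "At least one of us is a knight" - this is TRUE because Tara and Dave are knights.
- Dave (knight) says "At least one of us is a knave" - this is TRUE because Wendy is a knave.
- Wendy (knave) says "Tara is a knave" - this is FALSE (a lie) because Tara is a knight.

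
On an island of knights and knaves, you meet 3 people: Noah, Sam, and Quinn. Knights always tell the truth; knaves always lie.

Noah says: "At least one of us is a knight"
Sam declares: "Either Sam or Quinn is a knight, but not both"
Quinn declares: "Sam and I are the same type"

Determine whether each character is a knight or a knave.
Noah is a knight.
Sam is a knight.
Quinn is a knave.

Verification:
- Noah (knight) says "At least one of us is a knight" - this is TRUE because Noah and Sam are knights.
- Sam (knight) says "Either Sam or Quinn is a knight, but not both" - this is TRUE because Sam is a knight and Quinn is a knave.
- Quinn (knave) says "Sam and I are the same type" - this is FALSE (a lie) because Quinn is a knave and Sam is a knight.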